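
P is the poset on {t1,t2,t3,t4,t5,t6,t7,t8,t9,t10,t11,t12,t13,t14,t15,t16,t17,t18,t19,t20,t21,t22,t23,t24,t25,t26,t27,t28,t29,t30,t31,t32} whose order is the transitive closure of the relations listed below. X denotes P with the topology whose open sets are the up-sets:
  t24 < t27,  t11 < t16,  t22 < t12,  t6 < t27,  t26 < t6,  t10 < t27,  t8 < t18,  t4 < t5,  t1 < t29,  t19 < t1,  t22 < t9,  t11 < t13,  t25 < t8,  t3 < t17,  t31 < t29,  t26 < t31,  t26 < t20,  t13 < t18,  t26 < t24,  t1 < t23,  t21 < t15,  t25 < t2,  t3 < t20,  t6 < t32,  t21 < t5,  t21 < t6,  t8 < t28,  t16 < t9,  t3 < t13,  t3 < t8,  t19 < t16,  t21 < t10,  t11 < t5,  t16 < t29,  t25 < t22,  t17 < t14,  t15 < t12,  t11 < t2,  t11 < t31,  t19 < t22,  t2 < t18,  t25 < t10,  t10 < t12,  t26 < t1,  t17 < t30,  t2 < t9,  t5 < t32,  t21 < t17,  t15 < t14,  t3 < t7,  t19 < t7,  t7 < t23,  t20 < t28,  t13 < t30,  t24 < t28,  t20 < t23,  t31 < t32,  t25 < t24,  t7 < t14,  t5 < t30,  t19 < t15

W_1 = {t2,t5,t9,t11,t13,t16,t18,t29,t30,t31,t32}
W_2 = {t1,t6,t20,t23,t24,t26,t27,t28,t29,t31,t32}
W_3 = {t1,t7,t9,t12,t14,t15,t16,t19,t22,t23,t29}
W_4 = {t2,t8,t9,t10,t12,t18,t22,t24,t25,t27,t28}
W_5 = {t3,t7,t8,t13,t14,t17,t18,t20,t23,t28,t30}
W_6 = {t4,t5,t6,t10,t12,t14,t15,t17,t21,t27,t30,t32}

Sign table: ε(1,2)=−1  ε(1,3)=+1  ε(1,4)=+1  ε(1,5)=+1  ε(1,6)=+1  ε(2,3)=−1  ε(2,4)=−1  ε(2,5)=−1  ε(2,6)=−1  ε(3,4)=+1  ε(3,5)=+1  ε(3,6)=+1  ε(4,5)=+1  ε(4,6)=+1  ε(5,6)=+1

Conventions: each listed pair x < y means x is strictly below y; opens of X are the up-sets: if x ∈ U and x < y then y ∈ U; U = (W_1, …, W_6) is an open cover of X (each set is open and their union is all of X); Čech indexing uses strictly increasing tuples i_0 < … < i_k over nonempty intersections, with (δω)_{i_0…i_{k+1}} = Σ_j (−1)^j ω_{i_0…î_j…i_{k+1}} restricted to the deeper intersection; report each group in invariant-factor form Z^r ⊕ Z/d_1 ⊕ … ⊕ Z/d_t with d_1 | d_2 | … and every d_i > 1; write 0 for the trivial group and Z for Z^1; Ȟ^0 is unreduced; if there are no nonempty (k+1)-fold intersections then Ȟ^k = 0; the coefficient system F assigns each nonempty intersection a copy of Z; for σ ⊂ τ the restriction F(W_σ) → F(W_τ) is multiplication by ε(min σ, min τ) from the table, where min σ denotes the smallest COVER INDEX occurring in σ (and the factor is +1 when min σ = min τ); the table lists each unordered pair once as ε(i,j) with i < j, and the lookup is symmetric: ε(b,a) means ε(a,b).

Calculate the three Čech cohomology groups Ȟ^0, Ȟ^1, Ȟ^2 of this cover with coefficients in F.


nerve of the cover:
  W12={t29,t31,t32} W13={t9,t16,t29} W14={t2,t9,t18} W15={t13,t18,t30} W16={t5,t30,t32} W23={t1,t23,t29} W24={t24,t27,t28} W25={t20,t23,t28} W26={t6,t27,t32} W34={t9,t12,t22} W35={t7,t14,t23} W36={t12,t14,t15} W45={t8,t18,t28} W46={t10,t12,t27} W56={t14,t17,t30}
  W123={t29} W126={t32} W134={t9} W145={t18} W156={t30} W235={t23} W245={t28} W246={t27} W346={t12} W356={t14}
C dims 6,15,10; δ0: rk 5, SNF 1^5; δ1: rk 10, SNF 1^9·2
Ȟ^0 = (6 − 5) − 0 = 1, so Ȟ^0 ≅ Z
Ȟ^1 = (15 − 10) − 5 = 0, so Ȟ^1 ≅ 0
Ȟ^2 = (10 − 0) − 10 = 0 plus torsion [2], so Ȟ^2 ≅ Z/2

Ȟ^0 ≅ Z,  Ȟ^1 ≅ 0,  Ȟ^2 ≅ Z/2


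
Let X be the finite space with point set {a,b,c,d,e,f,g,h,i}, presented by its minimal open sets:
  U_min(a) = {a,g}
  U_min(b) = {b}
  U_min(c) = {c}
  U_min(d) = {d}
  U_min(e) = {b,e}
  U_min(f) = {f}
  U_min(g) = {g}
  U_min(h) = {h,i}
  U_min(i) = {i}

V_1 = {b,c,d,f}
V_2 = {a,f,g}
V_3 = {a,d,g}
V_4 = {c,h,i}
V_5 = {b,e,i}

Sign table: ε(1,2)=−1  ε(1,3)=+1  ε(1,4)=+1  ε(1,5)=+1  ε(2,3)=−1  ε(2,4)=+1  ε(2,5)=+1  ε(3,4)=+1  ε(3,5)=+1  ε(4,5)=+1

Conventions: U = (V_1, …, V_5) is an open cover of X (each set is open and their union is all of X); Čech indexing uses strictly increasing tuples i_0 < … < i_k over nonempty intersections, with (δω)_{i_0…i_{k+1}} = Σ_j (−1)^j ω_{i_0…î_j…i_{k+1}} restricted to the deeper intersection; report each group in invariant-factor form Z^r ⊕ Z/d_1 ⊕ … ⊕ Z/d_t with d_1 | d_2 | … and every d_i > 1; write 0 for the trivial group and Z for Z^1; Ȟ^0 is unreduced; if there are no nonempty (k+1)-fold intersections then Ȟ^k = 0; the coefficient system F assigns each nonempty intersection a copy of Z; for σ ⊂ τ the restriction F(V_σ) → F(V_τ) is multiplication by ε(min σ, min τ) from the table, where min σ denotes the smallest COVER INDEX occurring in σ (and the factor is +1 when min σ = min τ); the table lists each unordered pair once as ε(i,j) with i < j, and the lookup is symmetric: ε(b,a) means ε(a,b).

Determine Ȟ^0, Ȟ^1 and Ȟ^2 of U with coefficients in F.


nonempty overlaps:
  V12={f} V13={d} V14={c} V15={b} V23={a,g} V45={i}
C dims 5,6; δ0: rk 4, SNF 1^4
degree 0: 5−4−0 = 1 → Ȟ^0 ≅ Z
degree 1: 6−0−4 = 2 → Ȟ^1 ≅ Z^2
degree 2: 0−0−0 = 0 → Ȟ^2 ≅ 0

Ȟ^0 ≅ Z, Ȟ^1 ≅ Z^2 and Ȟ^2 ≅ 0


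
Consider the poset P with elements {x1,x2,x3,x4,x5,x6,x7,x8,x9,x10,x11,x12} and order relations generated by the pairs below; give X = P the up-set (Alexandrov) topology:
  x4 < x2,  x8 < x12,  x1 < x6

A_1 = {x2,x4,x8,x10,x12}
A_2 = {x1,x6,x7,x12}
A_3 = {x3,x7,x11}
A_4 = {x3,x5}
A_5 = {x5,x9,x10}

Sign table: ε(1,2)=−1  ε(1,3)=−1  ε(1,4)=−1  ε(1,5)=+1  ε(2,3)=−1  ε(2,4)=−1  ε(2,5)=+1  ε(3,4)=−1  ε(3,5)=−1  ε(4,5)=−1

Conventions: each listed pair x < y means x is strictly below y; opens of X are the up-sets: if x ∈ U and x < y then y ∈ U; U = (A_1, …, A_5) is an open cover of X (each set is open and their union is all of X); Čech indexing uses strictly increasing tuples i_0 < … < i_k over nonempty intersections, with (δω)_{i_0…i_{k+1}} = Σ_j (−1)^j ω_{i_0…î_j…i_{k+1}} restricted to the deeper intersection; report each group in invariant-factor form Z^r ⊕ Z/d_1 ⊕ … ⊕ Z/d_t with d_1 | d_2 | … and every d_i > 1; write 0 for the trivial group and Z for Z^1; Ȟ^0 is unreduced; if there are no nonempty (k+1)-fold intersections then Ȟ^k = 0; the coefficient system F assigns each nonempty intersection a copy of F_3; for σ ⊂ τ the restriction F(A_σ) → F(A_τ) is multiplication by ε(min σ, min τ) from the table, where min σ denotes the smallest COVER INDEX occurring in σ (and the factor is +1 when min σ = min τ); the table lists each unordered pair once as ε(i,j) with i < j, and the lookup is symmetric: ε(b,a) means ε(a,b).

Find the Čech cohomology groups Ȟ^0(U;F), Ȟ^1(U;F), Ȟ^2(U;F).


Ȟ^0(U;F) ≅ Z/3,  Ȟ^1(U;F) ≅ Z/3,  Ȟ^2(U;F) ≅ 0

cover nerve:
  A12={x12} A15={x10} A23={x7} A34={x3} A45={x5}
C dims 5,5; δ0: rk_F3 4
Ȟ^0: (5−4)−0=1 ⇒ Z/3
Ȟ^1: (5−0)−4=1 ⇒ Z/3
Ȟ^2: (0−0)−0=0 ⇒ 0


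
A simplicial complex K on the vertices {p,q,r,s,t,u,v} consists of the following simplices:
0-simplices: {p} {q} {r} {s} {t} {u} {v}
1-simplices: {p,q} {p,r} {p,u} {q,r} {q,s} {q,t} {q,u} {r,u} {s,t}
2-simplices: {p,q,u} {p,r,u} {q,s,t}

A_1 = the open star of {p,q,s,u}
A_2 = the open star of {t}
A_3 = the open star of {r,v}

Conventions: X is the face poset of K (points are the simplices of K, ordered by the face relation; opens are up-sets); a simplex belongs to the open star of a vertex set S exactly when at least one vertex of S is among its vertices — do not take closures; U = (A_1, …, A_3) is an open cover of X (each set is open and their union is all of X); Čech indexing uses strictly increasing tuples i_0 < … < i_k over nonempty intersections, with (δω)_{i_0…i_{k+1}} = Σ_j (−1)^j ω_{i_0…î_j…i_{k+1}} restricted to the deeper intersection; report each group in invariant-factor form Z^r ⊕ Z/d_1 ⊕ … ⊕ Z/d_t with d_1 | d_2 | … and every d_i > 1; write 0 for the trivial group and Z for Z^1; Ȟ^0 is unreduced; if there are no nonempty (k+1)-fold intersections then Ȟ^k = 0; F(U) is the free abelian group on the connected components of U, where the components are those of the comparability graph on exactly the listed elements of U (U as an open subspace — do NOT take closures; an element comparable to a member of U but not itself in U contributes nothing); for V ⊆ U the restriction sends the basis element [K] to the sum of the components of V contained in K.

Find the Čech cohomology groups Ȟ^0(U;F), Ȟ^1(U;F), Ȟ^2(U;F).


nerve simplices:
  A1={{p},{q},{s},{u},{p,q},{p,r},{p,u},{q,r},{q,s},{q,t},{q,u},{r,u},{s,t},{p,q,u},{p,r,u},{q,s,t}} A2={{t},{q,t},{s,t},{q,s,t}} A3={{r},{v},{p,r},{q,r},{r,u},{p,r,u}}
  A12={{q,t},{s,t},{q,s,t}} A13={{p,r},{q,r},{r,u},{p,r,u}}
components per intersection:
  A1: {{p},{q},{s},{u},{p,q},{p,r},{p,u},{q,r},{q,s},{q,t},{q,u},{r,u},{s,t},{p,q,u},{p,r,u},{q,s,t}}
  A2: {{t},{q,t},{s,t},{q,s,t}}
  A3: {{r},{p,r},{q,r},{r,u},{p,r,u}} {{v}}
  A12: {{q,t},{s,t},{q,s,t}}
  A13: {{p,r},{r,u},{p,r,u}} {{q,r}}
C dims 4,3; δ0: rk 2, SNF 1^2
degree 0: 4−2−0 = 2 → Ȟ^0 ≅ Z^2
degree 1: 3−0−2 = 1 → Ȟ^1 ≅ Z
degree 2: 0−0−0 = 0 → Ȟ^2 ≅ 0

Ȟ^0 ≅ Z^2, Ȟ^1 ≅ Z, Ȟ^2 ≅ 0


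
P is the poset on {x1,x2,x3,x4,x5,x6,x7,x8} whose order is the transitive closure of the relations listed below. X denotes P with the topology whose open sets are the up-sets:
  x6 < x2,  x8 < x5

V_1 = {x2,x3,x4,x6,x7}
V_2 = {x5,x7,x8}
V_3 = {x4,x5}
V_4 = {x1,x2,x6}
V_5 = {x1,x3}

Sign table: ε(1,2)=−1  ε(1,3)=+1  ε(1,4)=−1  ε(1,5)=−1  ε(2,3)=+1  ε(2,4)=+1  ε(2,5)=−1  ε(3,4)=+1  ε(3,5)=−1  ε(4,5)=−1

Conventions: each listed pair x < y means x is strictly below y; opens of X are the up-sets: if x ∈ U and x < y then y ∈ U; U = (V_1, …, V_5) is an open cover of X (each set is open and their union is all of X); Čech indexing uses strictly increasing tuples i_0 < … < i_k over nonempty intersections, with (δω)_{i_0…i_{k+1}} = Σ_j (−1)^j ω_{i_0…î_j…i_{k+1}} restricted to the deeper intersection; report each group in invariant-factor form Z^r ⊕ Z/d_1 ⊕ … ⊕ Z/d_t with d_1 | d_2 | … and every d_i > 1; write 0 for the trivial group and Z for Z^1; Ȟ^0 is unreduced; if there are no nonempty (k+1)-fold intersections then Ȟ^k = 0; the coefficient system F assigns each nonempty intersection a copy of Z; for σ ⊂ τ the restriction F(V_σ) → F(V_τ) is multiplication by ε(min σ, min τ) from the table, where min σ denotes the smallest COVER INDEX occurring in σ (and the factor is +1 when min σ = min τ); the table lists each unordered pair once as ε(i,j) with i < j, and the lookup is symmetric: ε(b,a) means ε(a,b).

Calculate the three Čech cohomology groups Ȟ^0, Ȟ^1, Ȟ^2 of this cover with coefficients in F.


Ȟ^0 ≅ 0, Ȟ^1 ≅ Z ⊕ Z/2 and Ȟ^2 ≅ 0

cover nerve:
  V12={x7} V13={x4} V14={x2,x6} V15={x3} V23={x5} V45={x1}
C dims 5,6; δ0: rk 5, SNF 1^4·2
Ȟ^0: (5−5)−0=0 ⇒ 0
Ȟ^1: (6−0)−5=1 plus torsion [2] ⇒ Z ⊕ Z/2
Ȟ^2: (0−0)−0=0 ⇒ 0


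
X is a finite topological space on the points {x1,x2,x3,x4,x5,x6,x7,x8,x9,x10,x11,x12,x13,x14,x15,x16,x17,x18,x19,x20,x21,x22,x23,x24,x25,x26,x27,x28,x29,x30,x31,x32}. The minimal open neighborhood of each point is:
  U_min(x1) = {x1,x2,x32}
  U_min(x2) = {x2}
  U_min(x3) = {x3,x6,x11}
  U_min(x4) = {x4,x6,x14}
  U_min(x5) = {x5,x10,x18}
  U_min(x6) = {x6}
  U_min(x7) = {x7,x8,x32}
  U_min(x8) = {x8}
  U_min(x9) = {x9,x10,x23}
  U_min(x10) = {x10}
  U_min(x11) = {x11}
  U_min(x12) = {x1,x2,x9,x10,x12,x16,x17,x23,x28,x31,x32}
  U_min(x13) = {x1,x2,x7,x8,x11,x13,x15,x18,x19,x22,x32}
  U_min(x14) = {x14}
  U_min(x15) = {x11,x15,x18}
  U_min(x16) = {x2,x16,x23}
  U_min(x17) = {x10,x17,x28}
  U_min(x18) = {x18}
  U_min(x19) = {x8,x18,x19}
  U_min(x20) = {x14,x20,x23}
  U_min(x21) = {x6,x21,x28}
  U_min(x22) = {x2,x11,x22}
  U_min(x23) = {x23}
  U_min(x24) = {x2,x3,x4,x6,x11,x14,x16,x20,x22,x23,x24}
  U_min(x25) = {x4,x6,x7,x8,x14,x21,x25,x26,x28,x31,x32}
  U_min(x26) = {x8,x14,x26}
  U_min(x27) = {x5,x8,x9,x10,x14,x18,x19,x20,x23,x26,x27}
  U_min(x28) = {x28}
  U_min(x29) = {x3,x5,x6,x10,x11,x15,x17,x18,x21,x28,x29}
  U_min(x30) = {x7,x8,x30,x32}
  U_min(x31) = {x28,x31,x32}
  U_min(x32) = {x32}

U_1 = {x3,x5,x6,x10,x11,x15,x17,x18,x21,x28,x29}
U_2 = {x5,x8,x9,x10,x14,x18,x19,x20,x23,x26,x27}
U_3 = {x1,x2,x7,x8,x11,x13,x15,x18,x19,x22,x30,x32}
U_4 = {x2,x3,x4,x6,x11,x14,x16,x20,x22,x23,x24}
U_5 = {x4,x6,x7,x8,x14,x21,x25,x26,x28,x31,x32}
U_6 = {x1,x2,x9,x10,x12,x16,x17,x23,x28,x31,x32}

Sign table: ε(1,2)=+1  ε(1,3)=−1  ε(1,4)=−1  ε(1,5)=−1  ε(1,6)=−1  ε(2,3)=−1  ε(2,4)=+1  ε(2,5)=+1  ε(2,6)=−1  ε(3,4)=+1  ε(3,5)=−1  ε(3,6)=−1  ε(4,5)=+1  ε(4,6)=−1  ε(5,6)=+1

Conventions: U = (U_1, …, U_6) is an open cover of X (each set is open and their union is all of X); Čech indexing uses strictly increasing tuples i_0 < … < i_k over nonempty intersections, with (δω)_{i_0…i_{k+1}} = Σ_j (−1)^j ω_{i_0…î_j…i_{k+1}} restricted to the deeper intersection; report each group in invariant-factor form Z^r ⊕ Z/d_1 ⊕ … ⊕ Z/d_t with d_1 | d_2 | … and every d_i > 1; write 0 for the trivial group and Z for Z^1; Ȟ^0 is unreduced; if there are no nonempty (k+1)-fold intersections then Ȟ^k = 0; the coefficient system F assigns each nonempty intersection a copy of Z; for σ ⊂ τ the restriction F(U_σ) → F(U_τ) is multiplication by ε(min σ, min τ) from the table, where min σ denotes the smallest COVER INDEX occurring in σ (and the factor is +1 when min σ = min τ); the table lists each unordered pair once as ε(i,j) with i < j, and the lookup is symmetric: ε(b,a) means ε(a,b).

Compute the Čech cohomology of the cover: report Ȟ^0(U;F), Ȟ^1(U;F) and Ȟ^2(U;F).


cover nerve:
  U12={x5,x10,x18} U13={x11,x15,x18} U14={x3,x6,x11} U15={x6,x21,x28} U16={x10,x17,x28} U23={x8,x18,x19} U24={x14,x20,x23} U25={x8,x14,x26} U26={x9,x10,x23} U34={x2,x11,x22} U35={x7,x8,x32} U36={x1,x2,x32} U45={x4,x6,x14} U46={x2,x16,x23} U56={x28,x31,x32}
  U123={x18} U126={x10} U134={x11} U145={x6} U156={x28} U235={x8} U245={x14} U246={x23} U346={x2} U356={x32}
C dims 6,15,10; δ0: rk 6, SNF 1^5·2; δ1: rk 9, SNF 1^9
Ȟ^0: (6−6)−0=0 ⇒ 0
Ȟ^1: (15−9)−6=0 plus torsion [2] ⇒ Z/2
Ȟ^2: (10−0)−9=1 ⇒ Z

Ȟ^0 = 0; Ȟ^1 = Z/2; Ȟ^2 = Z


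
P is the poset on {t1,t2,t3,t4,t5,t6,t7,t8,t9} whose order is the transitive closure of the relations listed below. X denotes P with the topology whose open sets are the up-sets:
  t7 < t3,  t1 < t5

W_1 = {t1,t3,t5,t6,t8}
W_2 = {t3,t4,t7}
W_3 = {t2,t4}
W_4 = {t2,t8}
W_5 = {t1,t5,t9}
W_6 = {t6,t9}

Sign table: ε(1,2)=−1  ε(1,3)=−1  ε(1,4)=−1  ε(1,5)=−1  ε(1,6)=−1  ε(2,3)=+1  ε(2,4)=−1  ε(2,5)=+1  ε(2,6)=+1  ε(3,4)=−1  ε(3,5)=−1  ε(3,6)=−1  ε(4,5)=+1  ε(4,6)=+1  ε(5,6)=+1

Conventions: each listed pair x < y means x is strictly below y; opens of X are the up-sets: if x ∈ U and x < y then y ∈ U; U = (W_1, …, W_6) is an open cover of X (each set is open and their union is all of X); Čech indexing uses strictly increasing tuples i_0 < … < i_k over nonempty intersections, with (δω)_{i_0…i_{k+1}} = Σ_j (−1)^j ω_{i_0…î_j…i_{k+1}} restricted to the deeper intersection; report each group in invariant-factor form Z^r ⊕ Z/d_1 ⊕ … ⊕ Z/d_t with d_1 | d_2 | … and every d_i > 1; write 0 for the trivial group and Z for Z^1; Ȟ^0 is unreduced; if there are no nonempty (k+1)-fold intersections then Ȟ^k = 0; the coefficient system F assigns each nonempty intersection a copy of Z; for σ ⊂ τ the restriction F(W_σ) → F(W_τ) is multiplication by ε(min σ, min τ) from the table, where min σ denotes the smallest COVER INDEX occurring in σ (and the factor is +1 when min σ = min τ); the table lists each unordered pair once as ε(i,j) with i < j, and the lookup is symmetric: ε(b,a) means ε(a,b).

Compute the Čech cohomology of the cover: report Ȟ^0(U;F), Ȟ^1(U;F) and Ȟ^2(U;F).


cover nerve:
  W12={t3} W14={t8} W15={t1,t5} W16={t6} W23={t4} W34={t2} W56={t9}
C dims 6,7; δ0: rk 6, SNF 1^5·2
Ȟ^0: (6−6)−0=0 ⇒ 0
Ȟ^1: (7−0)−6=1 plus torsion [2] ⇒ Z ⊕ Z/2
Ȟ^2: (0−0)−0=0 ⇒ 0

Ȟ^0 = 0, Ȟ^1 = Z ⊕ Z/2, Ȟ^2 = 0


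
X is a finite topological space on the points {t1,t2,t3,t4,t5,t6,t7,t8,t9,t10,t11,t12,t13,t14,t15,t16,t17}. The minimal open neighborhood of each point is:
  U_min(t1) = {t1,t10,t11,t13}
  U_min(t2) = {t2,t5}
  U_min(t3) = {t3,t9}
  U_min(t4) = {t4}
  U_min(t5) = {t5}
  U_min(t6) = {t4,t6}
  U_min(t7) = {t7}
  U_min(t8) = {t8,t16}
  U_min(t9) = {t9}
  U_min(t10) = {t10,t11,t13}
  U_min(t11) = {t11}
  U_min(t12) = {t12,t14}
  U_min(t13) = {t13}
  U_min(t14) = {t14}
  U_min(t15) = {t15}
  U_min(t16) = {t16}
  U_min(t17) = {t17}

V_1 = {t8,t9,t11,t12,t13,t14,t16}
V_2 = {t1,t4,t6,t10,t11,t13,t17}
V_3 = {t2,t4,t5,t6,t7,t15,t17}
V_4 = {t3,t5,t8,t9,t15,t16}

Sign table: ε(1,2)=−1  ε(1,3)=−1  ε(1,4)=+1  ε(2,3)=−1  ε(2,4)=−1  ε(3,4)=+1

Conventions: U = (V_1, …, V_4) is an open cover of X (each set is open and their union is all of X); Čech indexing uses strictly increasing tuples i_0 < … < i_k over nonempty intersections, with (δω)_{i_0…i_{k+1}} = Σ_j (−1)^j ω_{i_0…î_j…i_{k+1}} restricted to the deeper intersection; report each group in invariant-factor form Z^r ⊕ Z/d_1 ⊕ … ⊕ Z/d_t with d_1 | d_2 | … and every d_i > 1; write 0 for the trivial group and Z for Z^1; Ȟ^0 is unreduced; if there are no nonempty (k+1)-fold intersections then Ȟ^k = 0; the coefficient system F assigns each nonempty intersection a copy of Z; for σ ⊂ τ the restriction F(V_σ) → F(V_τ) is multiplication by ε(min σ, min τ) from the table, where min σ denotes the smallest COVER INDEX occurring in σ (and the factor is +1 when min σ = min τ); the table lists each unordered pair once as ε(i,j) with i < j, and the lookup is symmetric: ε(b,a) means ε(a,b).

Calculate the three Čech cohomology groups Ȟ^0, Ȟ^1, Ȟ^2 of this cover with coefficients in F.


nerve of the cover:
  V12={t11,t13} V14={t8,t9,t16} V23={t4,t6,t17} V34={t5,t15}
C dims 4,4; δ0: rk 3, SNF 1^3
Ȟ^0 = (4 − 3) − 0 = 1, so Ȟ^0 ≅ Z
Ȟ^1 = (4 − 0) − 3 = 1, so Ȟ^1 ≅ Z
Ȟ^2 = (0 − 0) − 0 = 0, so Ȟ^2 ≅ 0

Ȟ^0 ≅ Z; Ȟ^1 ≅ Z; Ȟ^2 ≅ 0


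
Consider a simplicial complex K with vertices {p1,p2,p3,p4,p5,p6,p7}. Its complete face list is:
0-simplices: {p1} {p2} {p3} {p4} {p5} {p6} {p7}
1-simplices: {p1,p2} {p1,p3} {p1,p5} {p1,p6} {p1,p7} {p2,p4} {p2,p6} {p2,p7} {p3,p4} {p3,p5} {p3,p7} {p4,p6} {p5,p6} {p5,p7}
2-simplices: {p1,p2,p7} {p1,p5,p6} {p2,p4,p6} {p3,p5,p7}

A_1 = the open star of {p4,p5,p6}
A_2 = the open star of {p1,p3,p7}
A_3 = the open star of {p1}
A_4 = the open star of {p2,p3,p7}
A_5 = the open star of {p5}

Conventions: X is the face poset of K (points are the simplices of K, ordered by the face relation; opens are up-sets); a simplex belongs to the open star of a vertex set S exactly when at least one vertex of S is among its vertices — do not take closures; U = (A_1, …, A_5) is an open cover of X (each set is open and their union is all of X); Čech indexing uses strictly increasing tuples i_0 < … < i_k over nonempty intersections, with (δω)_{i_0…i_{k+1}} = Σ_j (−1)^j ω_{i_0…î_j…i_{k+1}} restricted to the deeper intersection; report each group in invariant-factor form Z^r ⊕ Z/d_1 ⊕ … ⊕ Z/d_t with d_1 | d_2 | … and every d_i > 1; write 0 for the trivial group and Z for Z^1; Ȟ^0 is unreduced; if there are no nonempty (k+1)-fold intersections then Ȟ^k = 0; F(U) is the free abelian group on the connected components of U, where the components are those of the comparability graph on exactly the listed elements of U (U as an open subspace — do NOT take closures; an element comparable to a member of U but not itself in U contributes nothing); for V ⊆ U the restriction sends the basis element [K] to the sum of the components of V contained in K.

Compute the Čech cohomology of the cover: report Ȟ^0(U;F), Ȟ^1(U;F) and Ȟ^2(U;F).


nonempty intersections:
  A1={{p4},{p5},{p6},{p1,p5},{p1,p6},{p2,p4},{p2,p6},{p3,p4},{p3,p5},{p4,p6},{p5,p6},{p5,p7},{p1,p5,p6},{p2,p4,p6},{p3,p5,p7}} A2={{p1},{p3},{p7},{p1,p2},{p1,p3},{p1,p5},{p1,p6},{p1,p7},{p2,p7},{p3,p4},{p3,p5},{p3,p7},{p5,p7},{p1,p2,p7},{p1,p5,p6},{p3,p5,p7}} A3={{p1},{p1,p2},{p1,p3},{p1,p5},{p1,p6},{p1,p7},{p1,p2,p7},{p1,p5,p6}} A4={{p2},{p3},{p7},{p1,p2},{p1,p3},{p1,p7},{p2,p4},{p2,p6},{p2,p7},{p3,p4},{p3,p5},{p3,p7},{p5,p7},{p1,p2,p7},{p2,p4,p6},{p3,p5,p7}} A5={{p5},{p1,p5},{p3,p5},{p5,p6},{p5,p7},{p1,p5,p6},{p3,p5,p7}}
  A12={{p1,p5},{p1,p6},{p3,p4},{p3,p5},{p5,p7},{p1,p5,p6},{p3,p5,p7}} A13={{p1,p5},{p1,p6},{p1,p5,p6}} A14={{p2,p4},{p2,p6},{p3,p4},{p3,p5},{p5,p7},{p2,p4,p6},{p3,p5,p7}} A15={{p5},{p1,p5},{p3,p5},{p5,p6},{p5,p7},{p1,p5,p6},{p3,p5,p7}} A23={{p1},{p1,p2},{p1,p3},{p1,p5},{p1,p6},{p1,p7},{p1,p2,p7},{p1,p5,p6}} A24={{p3},{p7},{p1,p2},{p1,p3},{p1,p7},{p2,p7},{p3,p4},{p3,p5},{p3,p7},{p5,p7},{p1,p2,p7},{p3,p5,p7}} A25={{p1,p5},{p3,p5},{p5,p7},{p1,p5,p6},{p3,p5,p7}} A34={{p1,p2},{p1,p3},{p1,p7},{p1,p2,p7}} A35={{p1,p5},{p1,p5,p6}} A45={{p3,p5},{p5,p7},{p3,p5,p7}}
  A123={{p1,p5},{p1,p6},{p1,p5,p6}} A124={{p3,p4},{p3,p5},{p5,p7},{p3,p5,p7}} A125={{p1,p5},{p3,p5},{p5,p7},{p1,p5,p6},{p3,p5,p7}} A135={{p1,p5},{p1,p5,p6}} A145={{p3,p5},{p5,p7},{p3,p5,p7}} A234={{p1,p2},{p1,p3},{p1,p7},{p1,p2,p7}} A235={{p1,p5},{p1,p5,p6}} A245={{p3,p5},{p5,p7},{p3,p5,p7}}
  A1235={{p1,p5},{p1,p5,p6}} A1245={{p3,p5},{p5,p7},{p3,p5,p7}}
components per intersection:
  A1: {{p4},{p5},{p6},{p1,p5},{p1,p6},{p2,p4},{p2,p6},{p3,p4},{p3,p5},{p4,p6},{p5,p6},{p5,p7},{p1,p5,p6},{p2,p4,p6},{p3,p5,p7}}
  A2: {{p1},{p3},{p7},{p1,p2},{p1,p3},{p1,p5},{p1,p6},{p1,p7},{p2,p7},{p3,p4},{p3,p5},{p3,p7},{p5,p7},{p1,p2,p7},{p1,p5,p6},{p3,p5,p7}}
  A3: {{p1},{p1,p2},{p1,p3},{p1,p5},{p1,p6},{p1,p7},{p1,p2,p7},{p1,p5,p6}}
  A4: {{p2},{p3},{p7},{p1,p2},{p1,p3},{p1,p7},{p2,p4},{p2,p6},{p2,p7},{p3,p4},{p3,p5},{p3,p7},{p5,p7},{p1,p2,p7},{p2,p4,p6},{p3,p5,p7}}
  A5: {{p5},{p1,p5},{p3,p5},{p5,p6},{p5,p7},{p1,p5,p6},{p3,p5,p7}}
  A12: {{p1,p5},{p1,p6},{p1,p5,p6}} {{p3,p4}} {{p3,p5},{p5,p7},{p3,p5,p7}}
  A13: {{p1,p5},{p1,p6},{p1,p5,p6}}
  A14: {{p2,p4},{p2,p6},{p2,p4,p6}} {{p3,p4}} {{p3,p5},{p5,p7},{p3,p5,p7}}
  A15: {{p5},{p1,p5},{p3,p5},{p5,p6},{p5,p7},{p1,p5,p6},{p3,p5,p7}}
  A23: {{p1},{p1,p2},{p1,p3},{p1,p5},{p1,p6},{p1,p7},{p1,p2,p7},{p1,p5,p6}}
  A24: {{p3},{p7},{p1,p2},{p1,p3},{p1,p7},{p2,p7},{p3,p4},{p3,p5},{p3,p7},{p5,p7},{p1,p2,p7},{p3,p5,p7}}
  A25: {{p1,p5},{p1,p5,p6}} {{p3,p5},{p5,p7},{p3,p5,p7}}
  A34: {{p1,p2},{p1,p7},{p1,p2,p7}} {{p1,p3}}
  A35: {{p1,p5},{p1,p5,p6}}
  A45: {{p3,p5},{p5,p7},{p3,p5,p7}}
  A123: {{p1,p5},{p1,p6},{p1,p5,p6}}
  A124: {{p3,p4}} {{p3,p5},{p5,p7},{p3,p5,p7}}
  A125: {{p1,p5},{p1,p5,p6}} {{p3,p5},{p5,p7},{p3,p5,p7}}
  A135: {{p1,p5},{p1,p5,p6}}
  A145: {{p3,p5},{p5,p7},{p3,p5,p7}}
  A234: {{p1,p2},{p1,p7},{p1,p2,p7}} {{p1,p3}}
  A235: {{p1,p5},{p1,p5,p6}}
  A245: {{p3,p5},{p5,p7},{p3,p5,p7}}
  A1235: {{p1,p5},{p1,p5,p6}}
  A1245: {{p3,p5},{p5,p7},{p3,p5,p7}}
C dims 5,16,11,2; δ0: rk 4, SNF 1^4; δ1: rk 9, SNF 1^9; δ2: rk 2, SNF 1^2
Ȟ^0: (5−4)−0=1 ⇒ Z
Ȟ^1: (16−9)−4=3 ⇒ Z^3
Ȟ^2: (11−2)−9=0 ⇒ 0

Ȟ^0 = Z, Ȟ^1 = Z^3 and Ȟ^2 = 0


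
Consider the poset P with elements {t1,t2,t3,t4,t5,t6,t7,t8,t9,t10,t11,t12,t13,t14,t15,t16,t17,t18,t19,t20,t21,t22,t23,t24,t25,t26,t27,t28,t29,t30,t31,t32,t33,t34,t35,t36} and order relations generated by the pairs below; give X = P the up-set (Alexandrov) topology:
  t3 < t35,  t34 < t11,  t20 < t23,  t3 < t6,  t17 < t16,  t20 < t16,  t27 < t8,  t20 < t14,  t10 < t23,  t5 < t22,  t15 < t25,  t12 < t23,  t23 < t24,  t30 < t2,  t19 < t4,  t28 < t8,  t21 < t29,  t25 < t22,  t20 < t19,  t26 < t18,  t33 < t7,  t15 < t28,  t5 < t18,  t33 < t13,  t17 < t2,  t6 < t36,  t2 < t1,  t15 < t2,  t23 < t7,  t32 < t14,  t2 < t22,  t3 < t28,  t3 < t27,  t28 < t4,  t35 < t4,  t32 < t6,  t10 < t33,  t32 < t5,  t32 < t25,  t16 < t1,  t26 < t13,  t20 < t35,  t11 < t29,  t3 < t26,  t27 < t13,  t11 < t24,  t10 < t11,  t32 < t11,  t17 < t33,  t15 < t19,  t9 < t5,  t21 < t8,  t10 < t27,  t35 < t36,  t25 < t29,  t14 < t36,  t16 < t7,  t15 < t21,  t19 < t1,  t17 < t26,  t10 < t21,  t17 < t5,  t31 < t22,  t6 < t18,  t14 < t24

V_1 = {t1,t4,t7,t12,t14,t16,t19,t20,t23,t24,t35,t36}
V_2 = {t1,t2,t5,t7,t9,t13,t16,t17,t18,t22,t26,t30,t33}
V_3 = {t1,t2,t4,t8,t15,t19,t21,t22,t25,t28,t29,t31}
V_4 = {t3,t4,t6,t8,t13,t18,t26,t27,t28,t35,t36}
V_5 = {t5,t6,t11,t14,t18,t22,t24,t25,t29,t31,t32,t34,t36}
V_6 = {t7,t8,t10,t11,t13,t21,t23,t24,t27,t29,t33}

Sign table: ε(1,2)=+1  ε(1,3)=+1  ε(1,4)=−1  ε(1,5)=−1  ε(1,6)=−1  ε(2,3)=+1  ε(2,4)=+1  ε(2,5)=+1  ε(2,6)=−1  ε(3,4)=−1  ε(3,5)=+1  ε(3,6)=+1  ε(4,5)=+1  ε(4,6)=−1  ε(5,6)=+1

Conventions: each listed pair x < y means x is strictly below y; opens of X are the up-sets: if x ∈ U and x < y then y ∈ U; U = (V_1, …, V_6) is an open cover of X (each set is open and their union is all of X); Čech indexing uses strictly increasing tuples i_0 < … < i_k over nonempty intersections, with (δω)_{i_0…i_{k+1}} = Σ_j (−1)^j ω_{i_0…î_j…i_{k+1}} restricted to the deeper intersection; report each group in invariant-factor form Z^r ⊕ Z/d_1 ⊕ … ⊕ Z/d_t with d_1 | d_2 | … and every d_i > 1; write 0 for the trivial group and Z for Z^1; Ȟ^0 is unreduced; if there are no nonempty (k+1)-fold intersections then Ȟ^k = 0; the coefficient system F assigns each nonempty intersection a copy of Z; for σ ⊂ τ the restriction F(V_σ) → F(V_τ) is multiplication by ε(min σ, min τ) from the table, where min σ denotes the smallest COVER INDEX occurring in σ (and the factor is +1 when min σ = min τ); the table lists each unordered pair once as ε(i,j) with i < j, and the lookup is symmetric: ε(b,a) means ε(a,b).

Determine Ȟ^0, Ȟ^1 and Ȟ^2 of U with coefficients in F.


intersection data:
  V12={t1,t7,t16} V13={t1,t4,t19} V14={t4,t35,t36} V15={t14,t24,t36} V16={t7,t23,t24} V23={t1,t2,t22} V24={t13,t18,t26} V25={t5,t18,t22} V26={t7,t13,t33} V34={t4,t8,t28} V35={t22,t25,t29,t31} V36={t8,t21,t29} V45={t6,t18,t36} V46={t8,t13,t27} V56={t11,t24,t29}
  V123={t1} V126={t7} V134={t4} V145={t36} V156={t24} V235={t22} V245={t18} V246={t13} V346={t8} V356={t29}
C dims 6,15,10; δ0: rk 6, SNF 1^5·2; δ1: rk 9, SNF 1^9
Ȟ^0 = (6 − 6) − 0 = 0, so Ȟ^0 ≅ 0
Ȟ^1 = (15 − 9) − 6 = 0 plus torsion [2], so Ȟ^1 ≅ Z/2
Ȟ^2 = (10 − 0) − 9 = 1, so Ȟ^2 ≅ Z

Ȟ^0(U;F) ≅ 0,  Ȟ^1(U;F) ≅ Z/2,  Ȟ^2(U;F) ≅ Z


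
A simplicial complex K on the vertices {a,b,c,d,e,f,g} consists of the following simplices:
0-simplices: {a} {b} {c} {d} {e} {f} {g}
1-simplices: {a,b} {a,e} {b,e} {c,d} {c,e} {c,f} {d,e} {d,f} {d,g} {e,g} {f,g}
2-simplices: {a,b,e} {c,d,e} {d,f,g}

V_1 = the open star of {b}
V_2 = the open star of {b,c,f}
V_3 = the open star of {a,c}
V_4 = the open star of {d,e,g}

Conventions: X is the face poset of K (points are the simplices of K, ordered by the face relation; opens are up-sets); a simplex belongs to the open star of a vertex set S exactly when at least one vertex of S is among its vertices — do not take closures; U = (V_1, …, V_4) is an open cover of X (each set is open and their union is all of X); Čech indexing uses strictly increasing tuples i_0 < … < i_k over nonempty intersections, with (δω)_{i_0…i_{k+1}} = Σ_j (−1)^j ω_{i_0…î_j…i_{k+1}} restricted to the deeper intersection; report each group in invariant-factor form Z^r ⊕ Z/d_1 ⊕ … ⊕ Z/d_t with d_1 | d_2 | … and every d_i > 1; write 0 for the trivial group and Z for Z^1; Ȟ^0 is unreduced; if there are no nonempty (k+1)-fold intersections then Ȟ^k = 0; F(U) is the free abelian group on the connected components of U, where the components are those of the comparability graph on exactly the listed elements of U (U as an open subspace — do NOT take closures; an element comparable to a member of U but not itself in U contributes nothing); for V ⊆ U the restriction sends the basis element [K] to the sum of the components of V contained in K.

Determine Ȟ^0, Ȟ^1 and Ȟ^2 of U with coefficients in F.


nerve of the cover:
  V1={{b},{a,b},{b,e},{a,b,e}} V2={{b},{c},{f},{a,b},{b,e},{c,d},{c,e},{c,f},{d,f},{f,g},{a,b,e},{c,d,e},{d,f,g}} V3={{a},{c},{a,b},{a,e},{c,d},{c,e},{c,f},{a,b,e},{c,d,e}} V4={{d},{e},{g},{a,e},{b,e},{c,d},{c,e},{d,e},{d,f},{d,g},{e,g},{f,g},{a,b,e},{c,d,e},{d,f,g}}
  V12={{b},{a,b},{b,e},{a,b,e}} V13={{a,b},{a,b,e}} V14={{b,e},{a,b,e}} V23={{c},{a,b},{c,d},{c,e},{c,f},{a,b,e},{c,d,e}} V24={{b,e},{c,d},{c,e},{d,f},{f,g},{a,b,e},{c,d,e},{d,f,g}} V34={{a,e},{c,d},{c,e},{a,b,e},{c,d,e}}
  V123={{a,b},{a,b,e}} V124={{b,e},{a,b,e}} V134={{a,b,e}} V234={{c,d},{c,e},{a,b,e},{c,d,e}}
  V1234={{a,b,e}}
components per intersection:
  V1: {{b},{a,b},{b,e},{a,b,e}}
  V2: {{b},{a,b},{b,e},{a,b,e}} {{c},{f},{c,d},{c,e},{c,f},{d,f},{f,g},{c,d,e},{d,f,g}}
  V3: {{a},{a,b},{a,e},{a,b,e}} {{c},{c,d},{c,e},{c,f},{c,d,e}}
  V4: {{d},{e},{g},{a,e},{b,e},{c,d},{c,e},{d,e},{d,f},{d,g},{e,g},{f,g},{a,b,e},{c,d,e},{d,f,g}}
  V12: {{b},{a,b},{b,e},{a,b,e}}
  V13: {{a,b},{a,b,e}}
  V14: {{b,e},{a,b,e}}
  V23: {{c},{c,d},{c,e},{c,f},{c,d,e}} {{a,b},{a,b,e}}
  V24: {{b,e},{a,b,e}} {{c,d},{c,e},{c,d,e}} {{d,f},{f,g},{d,f,g}}
  V34: {{a,e},{a,b,e}} {{c,d},{c,e},{c,d,e}}
  V123: {{a,b},{a,b,e}}
  V124: {{b,e},{a,b,e}}
  V134: {{a,b,e}}
  V234: {{c,d},{c,e},{c,d,e}} {{a,b,e}}
  V1234: {{a,b,e}}
C dims 6,10,5,1; δ0: rk 5, SNF 1^5; δ1: rk 4, SNF 1^4; δ2: rk 1, SNF 1^1
Ȟ^0 = (6 − 5) − 0 = 1, so Ȟ^0 ≅ Z
Ȟ^1 = (10 − 4) − 5 = 1, so Ȟ^1 ≅ Z
Ȟ^2 = (5 − 1) − 4 = 0, so Ȟ^2 ≅ 0

Ȟ^0 = Z, Ȟ^1 = Z and Ȟ^2 = 0


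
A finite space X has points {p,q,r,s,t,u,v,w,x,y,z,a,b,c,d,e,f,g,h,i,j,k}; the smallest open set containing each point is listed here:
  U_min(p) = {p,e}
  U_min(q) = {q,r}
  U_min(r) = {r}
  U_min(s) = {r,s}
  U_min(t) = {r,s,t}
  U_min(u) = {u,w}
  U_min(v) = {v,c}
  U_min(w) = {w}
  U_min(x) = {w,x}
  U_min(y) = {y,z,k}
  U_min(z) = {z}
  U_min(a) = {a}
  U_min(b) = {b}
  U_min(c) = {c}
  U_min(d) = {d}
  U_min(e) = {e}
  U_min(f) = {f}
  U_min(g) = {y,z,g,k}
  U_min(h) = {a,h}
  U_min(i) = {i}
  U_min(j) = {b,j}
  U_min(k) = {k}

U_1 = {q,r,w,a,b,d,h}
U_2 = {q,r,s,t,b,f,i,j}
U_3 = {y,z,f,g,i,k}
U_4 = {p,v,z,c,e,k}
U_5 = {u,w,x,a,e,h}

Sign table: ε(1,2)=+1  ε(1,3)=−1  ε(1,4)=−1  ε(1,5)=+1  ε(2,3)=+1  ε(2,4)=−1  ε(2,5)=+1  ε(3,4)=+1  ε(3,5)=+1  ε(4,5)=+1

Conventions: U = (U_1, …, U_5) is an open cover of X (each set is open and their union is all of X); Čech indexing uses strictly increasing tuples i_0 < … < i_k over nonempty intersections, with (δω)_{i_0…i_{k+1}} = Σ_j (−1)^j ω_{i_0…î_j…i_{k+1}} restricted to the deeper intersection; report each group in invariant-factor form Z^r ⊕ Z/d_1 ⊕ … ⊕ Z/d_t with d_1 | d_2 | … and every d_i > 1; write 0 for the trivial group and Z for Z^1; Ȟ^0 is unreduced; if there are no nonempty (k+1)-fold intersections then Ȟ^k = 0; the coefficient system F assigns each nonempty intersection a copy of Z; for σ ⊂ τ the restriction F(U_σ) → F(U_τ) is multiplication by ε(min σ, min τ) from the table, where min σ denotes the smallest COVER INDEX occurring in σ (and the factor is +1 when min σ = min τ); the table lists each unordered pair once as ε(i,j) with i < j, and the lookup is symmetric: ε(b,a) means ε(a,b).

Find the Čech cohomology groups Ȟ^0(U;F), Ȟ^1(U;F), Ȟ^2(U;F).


Ȟ^0(U;F) ≅ Z,  Ȟ^1(U;F) ≅ Z,  Ȟ^2(U;F) ≅ 0

nerve of the cover:
  U12={q,r,b} U15={w,a,h} U23={f,i} U34={z,k} U45={e}
C dims 5,5; δ0: rk 4, SNF 1^4
Ȟ^0 = (5 − 4) − 0 = 1, so Ȟ^0 ≅ Z
Ȟ^1 = (5 − 0) − 4 = 1, so Ȟ^1 ≅ Z
Ȟ^2 = (0 − 0) − 0 = 0, so Ȟ^2 ≅ 0


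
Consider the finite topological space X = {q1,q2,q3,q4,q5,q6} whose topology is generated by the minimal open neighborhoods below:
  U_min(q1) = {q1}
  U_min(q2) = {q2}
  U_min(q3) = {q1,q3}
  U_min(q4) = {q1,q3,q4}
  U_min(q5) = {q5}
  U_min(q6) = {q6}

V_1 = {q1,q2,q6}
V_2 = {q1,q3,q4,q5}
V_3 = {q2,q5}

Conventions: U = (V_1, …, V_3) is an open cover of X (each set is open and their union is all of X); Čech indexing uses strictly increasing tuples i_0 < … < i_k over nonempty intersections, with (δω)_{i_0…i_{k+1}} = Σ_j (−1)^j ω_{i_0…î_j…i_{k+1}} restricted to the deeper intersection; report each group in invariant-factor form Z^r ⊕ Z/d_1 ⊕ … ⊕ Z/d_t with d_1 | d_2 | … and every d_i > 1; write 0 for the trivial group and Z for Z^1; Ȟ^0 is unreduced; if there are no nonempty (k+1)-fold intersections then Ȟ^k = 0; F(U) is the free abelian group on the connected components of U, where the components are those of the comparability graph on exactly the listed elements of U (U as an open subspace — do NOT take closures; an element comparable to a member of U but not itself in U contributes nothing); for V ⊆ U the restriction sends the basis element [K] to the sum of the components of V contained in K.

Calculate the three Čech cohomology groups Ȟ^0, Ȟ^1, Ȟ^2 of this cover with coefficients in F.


cover nerve:
  V12={q1} V13={q2} V23={q5}
components per intersection:
  V1: {q1} {q2} {q6}
  V2: {q1,q3,q4} {q5}
  V3: {q2} {q5}
  V12: {q1}
  V13: {q2}
  V23: {q5}
C dims 7,3; δ0: rk 3, SNF 1^3
Ȟ^0: (7−3)−0=4 ⇒ Z^4
Ȟ^1: (3−0)−3=0 ⇒ 0
Ȟ^2: (0−0)−0=0 ⇒ 0

Ȟ^0 = Z^4, Ȟ^1 = 0, Ȟ^2 = 0


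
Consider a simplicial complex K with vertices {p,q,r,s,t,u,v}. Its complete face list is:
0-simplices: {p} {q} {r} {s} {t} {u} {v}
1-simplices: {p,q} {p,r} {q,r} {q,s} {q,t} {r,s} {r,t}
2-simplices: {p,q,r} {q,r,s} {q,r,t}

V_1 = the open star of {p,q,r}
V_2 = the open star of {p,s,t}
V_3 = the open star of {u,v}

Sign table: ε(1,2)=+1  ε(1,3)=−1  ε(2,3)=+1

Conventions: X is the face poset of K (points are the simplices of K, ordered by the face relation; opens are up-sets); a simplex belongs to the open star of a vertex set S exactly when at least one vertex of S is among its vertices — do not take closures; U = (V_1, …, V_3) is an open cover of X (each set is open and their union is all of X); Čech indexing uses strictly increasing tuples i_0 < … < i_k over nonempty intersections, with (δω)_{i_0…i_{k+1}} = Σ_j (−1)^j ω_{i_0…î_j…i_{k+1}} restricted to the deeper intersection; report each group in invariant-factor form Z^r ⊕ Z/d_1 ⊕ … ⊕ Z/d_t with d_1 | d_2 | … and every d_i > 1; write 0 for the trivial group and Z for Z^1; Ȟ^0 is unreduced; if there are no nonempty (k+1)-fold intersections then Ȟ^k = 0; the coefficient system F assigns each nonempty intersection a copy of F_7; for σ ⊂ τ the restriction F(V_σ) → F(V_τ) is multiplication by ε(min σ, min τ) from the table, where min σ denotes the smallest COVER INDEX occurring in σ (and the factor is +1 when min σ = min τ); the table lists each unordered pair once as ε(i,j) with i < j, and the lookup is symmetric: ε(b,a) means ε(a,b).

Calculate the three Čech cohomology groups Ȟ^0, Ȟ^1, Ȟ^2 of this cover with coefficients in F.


cover nerve:
  V1={{p},{q},{r},{p,q},{p,r},{q,r},{q,s},{q,t},{r,s},{r,t},{p,q,r},{q,r,s},{q,r,t}} V2={{p},{s},{t},{p,q},{p,r},{q,s},{q,t},{r,s},{r,t},{p,q,r},{q,r,s},{q,r,t}} V3={{u},{v}}
  V12={{p},{p,q},{p,r},{q,s},{q,t},{r,s},{r,t},{p,q,r},{q,r,s},{q,r,t}}
C dims 3,1; δ0: rk_F7 1
Ȟ^0: (3−1)−0=2 ⇒ Z/7 ⊕ Z/7
Ȟ^1: (1−0)−1=0 ⇒ 0
Ȟ^2: (0−0)−0=0 ⇒ 0

Ȟ^0 = Z/7 ⊕ Z/7, Ȟ^1 = 0 and Ȟ^2 = 0


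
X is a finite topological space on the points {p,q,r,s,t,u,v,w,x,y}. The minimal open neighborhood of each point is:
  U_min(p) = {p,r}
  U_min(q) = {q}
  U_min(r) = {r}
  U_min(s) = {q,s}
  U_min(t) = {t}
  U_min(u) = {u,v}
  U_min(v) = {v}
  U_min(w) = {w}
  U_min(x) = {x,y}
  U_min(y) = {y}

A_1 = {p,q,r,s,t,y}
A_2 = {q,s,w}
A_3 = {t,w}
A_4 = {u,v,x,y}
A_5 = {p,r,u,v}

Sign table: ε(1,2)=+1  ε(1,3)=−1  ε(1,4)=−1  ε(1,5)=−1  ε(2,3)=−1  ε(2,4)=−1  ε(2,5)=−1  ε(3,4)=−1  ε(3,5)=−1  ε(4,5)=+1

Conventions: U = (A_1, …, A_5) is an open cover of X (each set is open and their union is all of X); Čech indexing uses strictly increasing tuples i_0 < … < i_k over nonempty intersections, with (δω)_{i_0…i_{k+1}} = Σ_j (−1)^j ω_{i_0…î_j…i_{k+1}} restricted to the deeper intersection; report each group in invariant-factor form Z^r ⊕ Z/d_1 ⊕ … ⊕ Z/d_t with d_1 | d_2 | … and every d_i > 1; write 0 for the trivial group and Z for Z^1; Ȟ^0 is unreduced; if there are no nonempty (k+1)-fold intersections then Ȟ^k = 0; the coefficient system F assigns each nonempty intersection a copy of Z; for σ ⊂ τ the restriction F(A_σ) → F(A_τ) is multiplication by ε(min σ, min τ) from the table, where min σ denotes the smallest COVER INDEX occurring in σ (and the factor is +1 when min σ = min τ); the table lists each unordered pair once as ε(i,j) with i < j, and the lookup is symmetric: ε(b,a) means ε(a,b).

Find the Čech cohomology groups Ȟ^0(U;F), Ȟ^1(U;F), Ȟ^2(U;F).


cover nerve:
  A12={q,s} A13={t} A14={y} A15={p,r} A23={w} A45={u,v}
C dims 5,6; δ0: rk 4, SNF 1^4
Ȟ^0: (5−4)−0=1 ⇒ Z
Ȟ^1: (6−0)−4=2 ⇒ Z^2
Ȟ^2: (0−0)−0=0 ⇒ 0

Ȟ^0 = Z, Ȟ^1 = Z^2, Ȟ^2 = 0


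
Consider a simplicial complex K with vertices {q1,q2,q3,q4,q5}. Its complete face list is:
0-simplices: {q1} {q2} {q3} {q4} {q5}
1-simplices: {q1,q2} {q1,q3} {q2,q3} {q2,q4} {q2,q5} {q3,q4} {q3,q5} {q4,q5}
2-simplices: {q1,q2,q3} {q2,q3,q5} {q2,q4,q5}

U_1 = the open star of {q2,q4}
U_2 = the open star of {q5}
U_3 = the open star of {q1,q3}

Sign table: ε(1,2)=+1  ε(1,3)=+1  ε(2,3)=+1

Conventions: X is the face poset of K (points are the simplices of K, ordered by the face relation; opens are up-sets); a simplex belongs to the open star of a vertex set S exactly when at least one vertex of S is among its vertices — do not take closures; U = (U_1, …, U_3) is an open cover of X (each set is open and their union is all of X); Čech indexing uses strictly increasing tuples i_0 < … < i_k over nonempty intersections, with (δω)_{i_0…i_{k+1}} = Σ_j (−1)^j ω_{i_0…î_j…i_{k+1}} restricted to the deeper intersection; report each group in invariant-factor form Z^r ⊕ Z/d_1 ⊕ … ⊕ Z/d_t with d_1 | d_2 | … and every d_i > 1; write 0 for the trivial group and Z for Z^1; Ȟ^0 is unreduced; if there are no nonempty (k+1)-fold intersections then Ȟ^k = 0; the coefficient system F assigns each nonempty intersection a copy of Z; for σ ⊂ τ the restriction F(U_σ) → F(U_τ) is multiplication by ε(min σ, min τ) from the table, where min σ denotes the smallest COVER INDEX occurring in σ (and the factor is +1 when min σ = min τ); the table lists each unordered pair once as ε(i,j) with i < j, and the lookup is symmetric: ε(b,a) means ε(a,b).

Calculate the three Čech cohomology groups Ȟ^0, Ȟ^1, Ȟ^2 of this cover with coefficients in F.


nerve simplices:
  U1={{q2},{q4},{q1,q2},{q2,q3},{q2,q4},{q2,q5},{q3,q4},{q4,q5},{q1,q2,q3},{q2,q3,q5},{q2,q4,q5}} U2={{q5},{q2,q5},{q3,q5},{q4,q5},{q2,q3,q5},{q2,q4,q5}} U3={{q1},{q3},{q1,q2},{q1,q3},{q2,q3},{q3,q4},{q3,q5},{q1,q2,q3},{q2,q3,q5}}
  U12={{q2,q5},{q4,q5},{q2,q3,q5},{q2,q4,q5}} U13={{q1,q2},{q2,q3},{q3,q4},{q1,q2,q3},{q2,q3,q5}} U23={{q3,q5},{q2,q3,q5}}
  U123={{q2,q3,q5}}
C dims 3,3,1; δ0: rk 2, SNF 1^2; δ1: rk 1, SNF 1^1
degree 0: 3−2−0 = 1 → Ȟ^0 ≅ Z
degree 1: 3−1−2 = 0 → Ȟ^1 ≅ 0
degree 2: 1−0−1 = 0 → Ȟ^2 ≅ 0

Ȟ^0 = Z,  Ȟ^1 = 0,  Ȟ^2 = 0


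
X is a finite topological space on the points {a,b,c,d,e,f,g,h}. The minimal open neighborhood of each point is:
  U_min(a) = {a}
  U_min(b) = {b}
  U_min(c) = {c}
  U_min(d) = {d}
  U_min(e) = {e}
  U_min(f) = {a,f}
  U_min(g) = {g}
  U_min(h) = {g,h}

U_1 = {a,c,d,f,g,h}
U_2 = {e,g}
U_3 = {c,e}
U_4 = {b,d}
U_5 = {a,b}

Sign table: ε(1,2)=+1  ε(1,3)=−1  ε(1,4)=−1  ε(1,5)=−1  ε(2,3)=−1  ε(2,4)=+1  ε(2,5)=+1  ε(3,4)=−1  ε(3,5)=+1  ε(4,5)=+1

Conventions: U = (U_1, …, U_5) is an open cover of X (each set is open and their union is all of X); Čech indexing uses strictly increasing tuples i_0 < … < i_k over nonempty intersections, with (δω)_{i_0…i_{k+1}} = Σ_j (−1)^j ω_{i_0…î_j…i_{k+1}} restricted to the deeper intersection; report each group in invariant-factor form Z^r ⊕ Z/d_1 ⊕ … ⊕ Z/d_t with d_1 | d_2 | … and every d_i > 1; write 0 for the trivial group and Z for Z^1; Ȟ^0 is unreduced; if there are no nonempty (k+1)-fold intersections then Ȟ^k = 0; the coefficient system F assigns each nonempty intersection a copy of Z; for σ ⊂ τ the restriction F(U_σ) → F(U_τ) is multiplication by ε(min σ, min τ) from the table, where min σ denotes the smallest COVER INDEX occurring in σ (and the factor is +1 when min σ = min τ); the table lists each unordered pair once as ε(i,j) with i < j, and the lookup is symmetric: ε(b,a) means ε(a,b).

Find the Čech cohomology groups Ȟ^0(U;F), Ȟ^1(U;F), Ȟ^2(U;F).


intersection data:
  U12={g} U13={c} U14={d} U15={a} U23={e} U45={b}
C dims 5,6; δ0: rk 4, SNF 1^4
Ȟ^0 = (5 − 4) − 0 = 1, so Ȟ^0 ≅ Z
Ȟ^1 = (6 − 0) − 4 = 2, so Ȟ^1 ≅ Z^2
Ȟ^2 = (0 − 0) − 0 = 0, so Ȟ^2 ≅ 0

Ȟ^0(U;F) ≅ Z, Ȟ^1(U;F) ≅ Z^2, Ȟ^2(U;F) ≅ 0
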